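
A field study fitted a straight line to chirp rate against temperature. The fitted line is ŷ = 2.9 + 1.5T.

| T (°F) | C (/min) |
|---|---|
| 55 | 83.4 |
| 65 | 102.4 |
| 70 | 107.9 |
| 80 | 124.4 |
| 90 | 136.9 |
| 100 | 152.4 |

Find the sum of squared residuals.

SSE = 11.5

T=55: ŷ = 2.9 + 1.5·55 = 85.4; e = 83.4 − 85.4 = -2
T=65: ŷ = 2.9 + 1.5·65 = 100.4; e = 102.4 − 100.4 = 2
T=70: ŷ = 2.9 + 1.5·70 = 107.9; e = 107.9 − 107.9 = 0
T=80: ŷ = 2.9 + 1.5·80 = 122.9; e = 124.4 − 122.9 = 1.5
T=90: ŷ = 2.9 + 1.5·90 = 137.9; e = 136.9 − 137.9 = -1
T=100: ŷ = 2.9 + 1.5·100 = 152.9; e = 152.4 − 152.9 = -0.5
SSE = 4 + 4 + 0 + 2.25 + 1 + 0.25 = 11.5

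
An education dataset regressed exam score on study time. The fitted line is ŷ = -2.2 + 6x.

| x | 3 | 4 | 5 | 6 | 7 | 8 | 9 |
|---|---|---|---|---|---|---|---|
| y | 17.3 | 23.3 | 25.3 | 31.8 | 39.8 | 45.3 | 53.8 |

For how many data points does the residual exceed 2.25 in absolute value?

x=3: ŷ = -2.2 + 6·3 = 15.8; e = 17.3 − 15.8 = 1.5
x=4: ŷ = -2.2 + 6·4 = 21.8; e = 23.3 − 21.8 = 1.5
x=5: ŷ = -2.2 + 6·5 = 27.8; e = 25.3 − 27.8 = -2.5
x=6: ŷ = -2.2 + 6·6 = 33.8; e = 31.8 − 33.8 = -2
x=7: ŷ = -2.2 + 6·7 = 39.8; e = 39.8 − 39.8 = 0
x=8: ŷ = -2.2 + 6·8 = 45.8; e = 45.3 − 45.8 = -0.5
x=9: ŷ = -2.2 + 6·9 = 51.8; e = 53.8 − 51.8 = 2
|e| > 2.25: x=5 (|e|=2.5) → 1

1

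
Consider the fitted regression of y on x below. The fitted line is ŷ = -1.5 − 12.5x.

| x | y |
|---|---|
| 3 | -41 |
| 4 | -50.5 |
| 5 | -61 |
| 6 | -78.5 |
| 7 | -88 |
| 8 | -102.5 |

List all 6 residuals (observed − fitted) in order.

x=3: ŷ = -1.5 − 12.5·3 = -39; e = -41 − (-39) = -2
x=4: ŷ = -1.5 − 12.5·4 = -51.5; e = -50.5 − (-51.5) = 1
x=5: ŷ = -1.5 − 12.5·5 = -64; e = -61 − (-64) = 3
x=6: ŷ = -1.5 − 12.5·6 = -76.5; e = -78.5 − (-76.5) = -2
x=7: ŷ = -1.5 − 12.5·7 = -89; e = -88 − (-89) = 1
x=8: ŷ = -1.5 − 12.5·8 = -101.5; e = -102.5 − (-101.5) = -1

-2, 1, 3, -2, 1, -1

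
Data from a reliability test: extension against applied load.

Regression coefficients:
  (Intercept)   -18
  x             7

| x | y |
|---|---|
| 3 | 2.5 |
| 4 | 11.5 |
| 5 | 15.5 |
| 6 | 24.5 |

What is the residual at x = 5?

e = -1.5

ŷ = -18 + 7·5 = 17
e = 15.5 − 17 = -1.5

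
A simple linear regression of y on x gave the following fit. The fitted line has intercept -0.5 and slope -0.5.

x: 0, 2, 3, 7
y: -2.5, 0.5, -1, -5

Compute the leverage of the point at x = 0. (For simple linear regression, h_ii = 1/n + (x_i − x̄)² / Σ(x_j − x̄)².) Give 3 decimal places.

h = 0.596

x̄ = (0 + 2 + 3 + 7)/4 = 3
Σ(x − x̄)² = 9 + 1 + 0 + 16 = 26
h = 1/4 + (-3)²/26 = 0.25 + 0.346154 = 0.596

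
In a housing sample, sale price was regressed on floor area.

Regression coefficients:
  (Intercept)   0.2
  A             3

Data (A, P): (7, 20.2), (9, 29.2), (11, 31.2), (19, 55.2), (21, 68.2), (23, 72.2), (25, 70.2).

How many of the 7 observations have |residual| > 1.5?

A=7: ŷ = 0.2 + 3·7 = 21.2; r = 20.2 − 21.2 = -1
A=9: ŷ = 0.2 + 3·9 = 27.2; r = 29.2 − 27.2 = 2
A=11: ŷ = 0.2 + 3·11 = 33.2; r = 31.2 − 33.2 = -2
A=19: ŷ = 0.2 + 3·19 = 57.2; r = 55.2 − 57.2 = -2
A=21: ŷ = 0.2 + 3·21 = 63.2; r = 68.2 − 63.2 = 5
A=23: ŷ = 0.2 + 3·23 = 69.2; r = 72.2 − 69.2 = 3
A=25: ŷ = 0.2 + 3·25 = 75.2; r = 70.2 − 75.2 = -5
|r| > 1.5: A=9 (|r|=2), A=11 (|r|=2), A=19 (|r|=2), A=21 (|r|=5), A=23 (|r|=3), A=25 (|r|=5) → 6

6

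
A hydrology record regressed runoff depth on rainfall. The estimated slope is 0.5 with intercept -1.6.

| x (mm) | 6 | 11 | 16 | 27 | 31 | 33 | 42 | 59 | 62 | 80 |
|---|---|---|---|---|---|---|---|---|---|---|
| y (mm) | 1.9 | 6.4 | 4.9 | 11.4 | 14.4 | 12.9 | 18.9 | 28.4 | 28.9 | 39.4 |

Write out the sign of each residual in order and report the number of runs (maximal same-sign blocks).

7 runs

x=6: ŷ = -1.6 + 0.5·6 = 1.4; r = 1.9 − 1.4 = 0.5
x=11: ŷ = -1.6 + 0.5·11 = 3.9; r = 6.4 − 3.9 = 2.5
x=16: ŷ = -1.6 + 0.5·16 = 6.4; r = 4.9 − 6.4 = -1.5
x=27: ŷ = -1.6 + 0.5·27 = 11.9; r = 11.4 − 11.9 = -0.5
x=31: ŷ = -1.6 + 0.5·31 = 13.9; r = 14.4 − 13.9 = 0.5
x=33: ŷ = -1.6 + 0.5·33 = 14.9; r = 12.9 − 14.9 = -2
x=42: ŷ = -1.6 + 0.5·42 = 19.4; r = 18.9 − 19.4 = -0.5
x=59: ŷ = -1.6 + 0.5·59 = 27.9; r = 28.4 − 27.9 = 0.5
x=62: ŷ = -1.6 + 0.5·62 = 29.4; r = 28.9 − 29.4 = -0.5
x=80: ŷ = -1.6 + 0.5·80 = 38.4; r = 39.4 − 38.4 = 1
Signs: + + − − + − − + − +
Runs: +×2, −×2, +×1, −×2, +×1, −×1, +×1 → 7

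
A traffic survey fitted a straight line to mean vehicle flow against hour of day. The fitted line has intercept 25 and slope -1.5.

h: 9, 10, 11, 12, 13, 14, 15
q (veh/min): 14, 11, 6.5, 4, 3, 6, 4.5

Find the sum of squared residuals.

h=9: ŷ = 25 − 1.5·9 = 11.5; r = 14 − 11.5 = 2.5
h=10: ŷ = 25 − 1.5·10 = 10; r = 11 − 10 = 1
h=11: ŷ = 25 − 1.5·11 = 8.5; r = 6.5 − 8.5 = -2
h=12: ŷ = 25 − 1.5·12 = 7; r = 4 − 7 = -3
h=13: ŷ = 25 − 1.5·13 = 5.5; r = 3 − 5.5 = -2.5
h=14: ŷ = 25 − 1.5·14 = 4; r = 6 − 4 = 2
h=15: ŷ = 25 − 1.5·15 = 2.5; r = 4.5 − 2.5 = 2
SSE = 6.25 + 1 + 4 + 9 + 6.25 + 4 + 4 = 34.5

SSE = 34.5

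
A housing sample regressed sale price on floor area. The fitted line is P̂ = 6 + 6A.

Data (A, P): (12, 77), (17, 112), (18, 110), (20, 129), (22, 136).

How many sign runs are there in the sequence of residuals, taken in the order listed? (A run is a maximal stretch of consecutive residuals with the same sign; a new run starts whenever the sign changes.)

A=12: P̂ = 6 + 6·12 = 78; e = 77 − 78 = -1
A=17: P̂ = 6 + 6·17 = 108; e = 112 − 108 = 4
A=18: P̂ = 6 + 6·18 = 114; e = 110 − 114 = -4
A=20: P̂ = 6 + 6·20 = 126; e = 129 − 126 = 3
A=22: P̂ = 6 + 6·22 = 138; e = 136 − 138 = -2
Signs: − + − + −
Runs: −×1, +×1, −×1, +×1, −×1 → 5

5 runs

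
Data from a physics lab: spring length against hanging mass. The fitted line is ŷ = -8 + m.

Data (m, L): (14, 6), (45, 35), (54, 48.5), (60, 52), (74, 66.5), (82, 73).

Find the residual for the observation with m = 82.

ŷ = -8 + 82 = 74
r = 73 − 74 = -1

r = -1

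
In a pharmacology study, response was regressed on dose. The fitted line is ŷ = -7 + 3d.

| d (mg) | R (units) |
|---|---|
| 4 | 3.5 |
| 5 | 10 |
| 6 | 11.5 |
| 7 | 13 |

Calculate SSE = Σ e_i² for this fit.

SSE = 7.5

d=4: ŷ = -7 + 3·4 = 5; e = 3.5 − 5 = -1.5
d=5: ŷ = -7 + 3·5 = 8; e = 10 − 8 = 2
d=6: ŷ = -7 + 3·6 = 11; e = 11.5 − 11 = 0.5
d=7: ŷ = -7 + 3·7 = 14; e = 13 − 14 = -1
SSE = 2.25 + 4 + 0.25 + 1 = 7.5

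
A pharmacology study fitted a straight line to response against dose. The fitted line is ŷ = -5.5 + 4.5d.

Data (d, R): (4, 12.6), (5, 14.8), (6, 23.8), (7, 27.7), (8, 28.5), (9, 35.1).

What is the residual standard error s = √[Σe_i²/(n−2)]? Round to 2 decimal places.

s = 2.06

d=4: ŷ = -5.5 + 4.5·4 = 12.5; e = 12.6 − 12.5 = 0.1
d=5: ŷ = -5.5 + 4.5·5 = 17; e = 14.8 − 17 = -2.2
d=6: ŷ = -5.5 + 4.5·6 = 21.5; e = 23.8 − 21.5 = 2.3
d=7: ŷ = -5.5 + 4.5·7 = 26; e = 27.7 − 26 = 1.7
d=8: ŷ = -5.5 + 4.5·8 = 30.5; e = 28.5 − 30.5 = -2
d=9: ŷ = -5.5 + 4.5·9 = 35; e = 35.1 − 35 = 0.1
SSE = 0.01 + 4.84 + 5.29 + 2.89 + 4 + 0.01 = 17.04
s = √(17.04/4) = √4.26 ≈ 2.06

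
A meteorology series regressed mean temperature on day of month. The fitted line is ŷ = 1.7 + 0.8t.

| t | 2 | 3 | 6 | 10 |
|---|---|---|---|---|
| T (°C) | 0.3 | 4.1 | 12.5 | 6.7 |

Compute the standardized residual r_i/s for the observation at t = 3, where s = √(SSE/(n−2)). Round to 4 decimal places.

0.0000

t=2: ŷ = 1.7 + 0.8·2 = 3.3; r = 0.3 − 3.3 = -3
t=3: ŷ = 1.7 + 0.8·3 = 4.1; r = 4.1 − 4.1 = 0
t=6: ŷ = 1.7 + 0.8·6 = 6.5; r = 12.5 − 6.5 = 6
t=10: ŷ = 1.7 + 0.8·10 = 9.7; r = 6.7 − 9.7 = -3
SSE = 9 + 0 + 36 + 9 = 54
s = √(54/2) = 5.19615
r/s = 0 / 5.19615 = 0.0000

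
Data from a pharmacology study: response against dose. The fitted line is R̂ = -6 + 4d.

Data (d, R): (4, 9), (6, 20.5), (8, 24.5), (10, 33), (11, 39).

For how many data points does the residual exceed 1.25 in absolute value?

d=4: R̂ = -6 + 4·4 = 10; e = 9 − 10 = -1
d=6: R̂ = -6 + 4·6 = 18; e = 20.5 − 18 = 2.5
d=8: R̂ = -6 + 4·8 = 26; e = 24.5 − 26 = -1.5
d=10: R̂ = -6 + 4·10 = 34; e = 33 − 34 = -1
d=11: R̂ = -6 + 4·11 = 38; e = 39 − 38 = 1
|e| > 1.25: d=6 (|e|=2.5), d=8 (|e|=1.5) → 2

2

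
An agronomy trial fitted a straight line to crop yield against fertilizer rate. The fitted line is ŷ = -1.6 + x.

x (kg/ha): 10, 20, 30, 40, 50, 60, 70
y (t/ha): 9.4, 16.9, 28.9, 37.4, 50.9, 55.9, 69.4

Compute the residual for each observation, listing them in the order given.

x=10: ŷ = -1.6 + 10 = 8.4; r = 9.4 − 8.4 = 1
x=20: ŷ = -1.6 + 20 = 18.4; r = 16.9 − 18.4 = -1.5
x=30: ŷ = -1.6 + 30 = 28.4; r = 28.9 − 28.4 = 0.5
x=40: ŷ = -1.6 + 40 = 38.4; r = 37.4 − 38.4 = -1
x=50: ŷ = -1.6 + 50 = 48.4; r = 50.9 − 48.4 = 2.5
x=60: ŷ = -1.6 + 60 = 58.4; r = 55.9 − 58.4 = -2.5
x=70: ŷ = -1.6 + 70 = 68.4; r = 69.4 − 68.4 = 1

1, -1.5, 0.5, -1, 2.5, -2.5, 1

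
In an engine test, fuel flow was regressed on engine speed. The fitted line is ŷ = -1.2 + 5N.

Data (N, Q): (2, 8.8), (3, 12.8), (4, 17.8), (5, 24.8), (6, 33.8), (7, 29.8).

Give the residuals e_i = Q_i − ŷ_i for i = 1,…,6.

N=2: ŷ = -1.2 + 5·2 = 8.8; e = 8.8 − 8.8 = 0
N=3: ŷ = -1.2 + 5·3 = 13.8; e = 12.8 − 13.8 = -1
N=4: ŷ = -1.2 + 5·4 = 18.8; e = 17.8 − 18.8 = -1
N=5: ŷ = -1.2 + 5·5 = 23.8; e = 24.8 − 23.8 = 1
N=6: ŷ = -1.2 + 5·6 = 28.8; e = 33.8 − 28.8 = 5
N=7: ŷ = -1.2 + 5·7 = 33.8; e = 29.8 − 33.8 = -4

0, -1, -1, 1, 5, -4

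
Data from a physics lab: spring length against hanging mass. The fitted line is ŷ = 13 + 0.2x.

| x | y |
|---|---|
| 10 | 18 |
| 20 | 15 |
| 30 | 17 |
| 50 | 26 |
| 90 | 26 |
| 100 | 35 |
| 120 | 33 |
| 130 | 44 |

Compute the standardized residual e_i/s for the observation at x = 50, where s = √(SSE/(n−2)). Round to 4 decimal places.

0.7500

x=10: ŷ = 13 + 0.2·10 = 15; e = 18 − 15 = 3
x=20: ŷ = 13 + 0.2·20 = 17; e = 15 − 17 = -2
x=30: ŷ = 13 + 0.2·30 = 19; e = 17 − 19 = -2
x=50: ŷ = 13 + 0.2·50 = 23; e = 26 − 23 = 3
x=90: ŷ = 13 + 0.2·90 = 31; e = 26 − 31 = -5
x=100: ŷ = 13 + 0.2·100 = 33; e = 35 − 33 = 2
x=120: ŷ = 13 + 0.2·120 = 37; e = 33 − 37 = -4
x=130: ŷ = 13 + 0.2·130 = 39; e = 44 − 39 = 5
SSE = 9 + 4 + 4 + 9 + 25 + 4 + 16 + 25 = 96
s = √(96/6) = 4
e/s = 3 / 4 = 0.7500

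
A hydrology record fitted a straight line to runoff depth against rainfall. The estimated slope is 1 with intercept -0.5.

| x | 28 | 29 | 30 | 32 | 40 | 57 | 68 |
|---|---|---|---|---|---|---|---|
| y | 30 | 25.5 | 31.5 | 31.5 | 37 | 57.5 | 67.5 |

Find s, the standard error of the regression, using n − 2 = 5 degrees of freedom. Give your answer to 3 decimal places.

s = 2.302

x=28: ŷ = -0.5 + 28 = 27.5; e = 30 − 27.5 = 2.5
x=29: ŷ = -0.5 + 29 = 28.5; e = 25.5 − 28.5 = -3
x=30: ŷ = -0.5 + 30 = 29.5; e = 31.5 − 29.5 = 2
x=32: ŷ = -0.5 + 32 = 31.5; e = 31.5 − 31.5 = 0
x=40: ŷ = -0.5 + 40 = 39.5; e = 37 − 39.5 = -2.5
x=57: ŷ = -0.5 + 57 = 56.5; e = 57.5 − 56.5 = 1
x=68: ŷ = -0.5 + 68 = 67.5; e = 67.5 − 67.5 = 0
SSE = 6.25 + 9 + 4 + 0 + 6.25 + 1 + 0 = 26.5
s = √(26.5/5) = √5.3 ≈ 2.302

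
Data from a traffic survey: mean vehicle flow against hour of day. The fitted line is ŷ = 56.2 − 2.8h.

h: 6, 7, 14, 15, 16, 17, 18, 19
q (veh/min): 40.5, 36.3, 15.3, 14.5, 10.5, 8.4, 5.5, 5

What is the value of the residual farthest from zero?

r = 2

h=6: ŷ = 56.2 − 2.8·6 = 39.4; r = 40.5 − 39.4 = 1.1
h=7: ŷ = 56.2 − 2.8·7 = 36.6; r = 36.3 − 36.6 = -0.3
h=14: ŷ = 56.2 − 2.8·14 = 17; r = 15.3 − 17 = -1.7
h=15: ŷ = 56.2 − 2.8·15 = 14.2; r = 14.5 − 14.2 = 0.3
h=16: ŷ = 56.2 − 2.8·16 = 11.4; r = 10.5 − 11.4 = -0.9
h=17: ŷ = 56.2 − 2.8·17 = 8.6; r = 8.4 − 8.6 = -0.2
h=18: ŷ = 56.2 − 2.8·18 = 5.8; r = 5.5 − 5.8 = -0.3
h=19: ŷ = 56.2 − 2.8·19 = 3; r = 5 − 3 = 2
Largest |r| is 2 at h = 19, residual 2.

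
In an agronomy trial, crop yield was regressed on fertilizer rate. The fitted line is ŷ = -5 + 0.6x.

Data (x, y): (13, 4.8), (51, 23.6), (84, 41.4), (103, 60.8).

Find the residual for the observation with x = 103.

r = 4

ŷ = -5 + 0.6·103 = 56.8
r = 60.8 − 56.8 = 4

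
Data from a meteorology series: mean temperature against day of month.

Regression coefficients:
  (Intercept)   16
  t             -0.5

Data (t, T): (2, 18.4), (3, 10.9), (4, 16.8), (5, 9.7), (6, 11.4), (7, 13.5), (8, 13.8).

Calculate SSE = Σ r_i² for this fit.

SSE = 53.6

t=2: ŷ = 16 − 0.5·2 = 15; r = 18.4 − 15 = 3.4
t=3: ŷ = 16 − 0.5·3 = 14.5; r = 10.9 − 14.5 = -3.6
t=4: ŷ = 16 − 0.5·4 = 14; r = 16.8 − 14 = 2.8
t=5: ŷ = 16 − 0.5·5 = 13.5; r = 9.7 − 13.5 = -3.8
t=6: ŷ = 16 − 0.5·6 = 13; r = 11.4 − 13 = -1.6
t=7: ŷ = 16 − 0.5·7 = 12.5; r = 13.5 − 12.5 = 1
t=8: ŷ = 16 − 0.5·8 = 12; r = 13.8 − 12 = 1.8
SSE = 11.56 + 12.96 + 7.84 + 14.44 + 2.56 + 1 + 3.24 = 53.6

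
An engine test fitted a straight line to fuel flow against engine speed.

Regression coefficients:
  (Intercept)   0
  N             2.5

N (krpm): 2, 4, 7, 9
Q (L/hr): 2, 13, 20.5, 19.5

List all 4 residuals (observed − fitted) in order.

N=2: ŷ = 2.5·2 = 5; r = 2 − 5 = -3
N=4: ŷ = 2.5·4 = 10; r = 13 − 10 = 3
N=7: ŷ = 2.5·7 = 17.5; r = 20.5 − 17.5 = 3
N=9: ŷ = 2.5·9 = 22.5; r = 19.5 − 22.5 = -3

-3, 3, 3, -3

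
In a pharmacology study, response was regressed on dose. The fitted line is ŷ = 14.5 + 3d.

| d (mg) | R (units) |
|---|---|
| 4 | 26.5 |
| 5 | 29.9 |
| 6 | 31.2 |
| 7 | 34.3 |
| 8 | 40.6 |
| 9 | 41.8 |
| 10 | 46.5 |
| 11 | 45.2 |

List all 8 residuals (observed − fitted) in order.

0, 0.4, -1.3, -1.2, 2.1, 0.3, 2, -2.3

d=4: ŷ = 14.5 + 3·4 = 26.5; e = 26.5 − 26.5 = 0
d=5: ŷ = 14.5 + 3·5 = 29.5; e = 29.9 − 29.5 = 0.4
d=6: ŷ = 14.5 + 3·6 = 32.5; e = 31.2 − 32.5 = -1.3
d=7: ŷ = 14.5 + 3·7 = 35.5; e = 34.3 − 35.5 = -1.2
d=8: ŷ = 14.5 + 3·8 = 38.5; e = 40.6 − 38.5 = 2.1
d=9: ŷ = 14.5 + 3·9 = 41.5; e = 41.8 − 41.5 = 0.3
d=10: ŷ = 14.5 + 3·10 = 44.5; e = 46.5 − 44.5 = 2
d=11: ŷ = 14.5 + 3·11 = 47.5; e = 45.2 − 47.5 = -2.3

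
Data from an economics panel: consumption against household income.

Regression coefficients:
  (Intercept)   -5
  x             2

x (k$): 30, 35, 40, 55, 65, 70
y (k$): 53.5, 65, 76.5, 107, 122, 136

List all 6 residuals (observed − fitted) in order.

-1.5, 0, 1.5, 2, -3, 1

x=30: ŷ = -5 + 2·30 = 55; r = 53.5 − 55 = -1.5
x=35: ŷ = -5 + 2·35 = 65; r = 65 − 65 = 0
x=40: ŷ = -5 + 2·40 = 75; r = 76.5 − 75 = 1.5
x=55: ŷ = -5 + 2·55 = 105; r = 107 − 105 = 2
x=65: ŷ = -5 + 2·65 = 125; r = 122 − 125 = -3
x=70: ŷ = -5 + 2·70 = 135; r = 136 − 135 = 1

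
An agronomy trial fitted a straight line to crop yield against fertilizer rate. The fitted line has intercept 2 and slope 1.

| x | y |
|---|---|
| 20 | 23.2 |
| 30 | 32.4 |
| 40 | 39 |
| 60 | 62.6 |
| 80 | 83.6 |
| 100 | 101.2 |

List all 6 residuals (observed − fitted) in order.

x=20: ŷ = 2 + 20 = 22; e = 23.2 − 22 = 1.2
x=30: ŷ = 2 + 30 = 32; e = 32.4 − 32 = 0.4
x=40: ŷ = 2 + 40 = 42; e = 39 − 42 = -3
x=60: ŷ = 2 + 60 = 62; e = 62.6 − 62 = 0.6
x=80: ŷ = 2 + 80 = 82; e = 83.6 − 82 = 1.6
x=100: ŷ = 2 + 100 = 102; e = 101.2 − 102 = -0.8

1.2, 0.4, -3, 0.6, 1.6, -0.8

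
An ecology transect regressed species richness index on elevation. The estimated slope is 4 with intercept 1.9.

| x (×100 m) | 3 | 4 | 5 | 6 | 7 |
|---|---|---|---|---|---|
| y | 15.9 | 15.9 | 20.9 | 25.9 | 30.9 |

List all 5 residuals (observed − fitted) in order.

x=3: ŷ = 1.9 + 4·3 = 13.9; r = 15.9 − 13.9 = 2
x=4: ŷ = 1.9 + 4·4 = 17.9; r = 15.9 − 17.9 = -2
x=5: ŷ = 1.9 + 4·5 = 21.9; r = 20.9 − 21.9 = -1
x=6: ŷ = 1.9 + 4·6 = 25.9; r = 25.9 − 25.9 = 0
x=7: ŷ = 1.9 + 4·7 = 29.9; r = 30.9 − 29.9 = 1

2, -2, -1, 0, 1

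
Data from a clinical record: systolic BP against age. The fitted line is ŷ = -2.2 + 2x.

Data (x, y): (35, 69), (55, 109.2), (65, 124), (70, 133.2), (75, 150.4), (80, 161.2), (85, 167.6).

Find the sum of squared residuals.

x=35: ŷ = -2.2 + 2·35 = 67.8; r = 69 − 67.8 = 1.2
x=55: ŷ = -2.2 + 2·55 = 107.8; r = 109.2 − 107.8 = 1.4
x=65: ŷ = -2.2 + 2·65 = 127.8; r = 124 − 127.8 = -3.8
x=70: ŷ = -2.2 + 2·70 = 137.8; r = 133.2 − 137.8 = -4.6
x=75: ŷ = -2.2 + 2·75 = 147.8; r = 150.4 − 147.8 = 2.6
x=80: ŷ = -2.2 + 2·80 = 157.8; r = 161.2 − 157.8 = 3.4
x=85: ŷ = -2.2 + 2·85 = 167.8; r = 167.6 − 167.8 = -0.2
SSE = 1.44 + 1.96 + 14.44 + 21.16 + 6.76 + 11.56 + 0.04 = 57.36

SSE = 57.36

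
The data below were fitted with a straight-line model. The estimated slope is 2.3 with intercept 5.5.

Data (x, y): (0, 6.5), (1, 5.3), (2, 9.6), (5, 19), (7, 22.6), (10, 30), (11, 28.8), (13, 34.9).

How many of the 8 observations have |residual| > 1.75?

x=0: ŷ = 5.5 + 2.3·0 = 5.5; r = 6.5 − 5.5 = 1
x=1: ŷ = 5.5 + 2.3·1 = 7.8; r = 5.3 − 7.8 = -2.5
x=2: ŷ = 5.5 + 2.3·2 = 10.1; r = 9.6 − 10.1 = -0.5
x=5: ŷ = 5.5 + 2.3·5 = 17; r = 19 − 17 = 2
x=7: ŷ = 5.5 + 2.3·7 = 21.6; r = 22.6 − 21.6 = 1
x=10: ŷ = 5.5 + 2.3·10 = 28.5; r = 30 − 28.5 = 1.5
x=11: ŷ = 5.5 + 2.3·11 = 30.8; r = 28.8 − 30.8 = -2
x=13: ŷ = 5.5 + 2.3·13 = 35.4; r = 34.9 − 35.4 = -0.5
|r| > 1.75: x=1 (|r|=2.5), x=5 (|r|=2), x=11 (|r|=2) → 3

3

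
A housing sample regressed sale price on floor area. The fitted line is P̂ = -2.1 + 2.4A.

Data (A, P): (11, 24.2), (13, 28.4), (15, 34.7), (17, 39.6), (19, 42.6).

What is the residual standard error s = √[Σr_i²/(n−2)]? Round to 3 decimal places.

s = 0.959

A=11: P̂ = -2.1 + 2.4·11 = 24.3; r = 24.2 − 24.3 = -0.1
A=13: P̂ = -2.1 + 2.4·13 = 29.1; r = 28.4 − 29.1 = -0.7
A=15: P̂ = -2.1 + 2.4·15 = 33.9; r = 34.7 − 33.9 = 0.8
A=17: P̂ = -2.1 + 2.4·17 = 38.7; r = 39.6 − 38.7 = 0.9
A=19: P̂ = -2.1 + 2.4·19 = 43.5; r = 42.6 − 43.5 = -0.9
SSE = 0.01 + 0.49 + 0.64 + 0.81 + 0.81 = 2.76
s = √(2.76/3) = √0.92 ≈ 0.959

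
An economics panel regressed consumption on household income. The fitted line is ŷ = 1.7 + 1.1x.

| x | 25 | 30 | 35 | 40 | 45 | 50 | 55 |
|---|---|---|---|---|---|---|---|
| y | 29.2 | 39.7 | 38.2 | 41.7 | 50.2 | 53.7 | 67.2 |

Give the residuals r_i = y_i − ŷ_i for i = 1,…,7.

0, 5, -2, -4, -1, -3, 5

x=25: ŷ = 1.7 + 1.1·25 = 29.2; r = 29.2 − 29.2 = 0
x=30: ŷ = 1.7 + 1.1·30 = 34.7; r = 39.7 − 34.7 = 5
x=35: ŷ = 1.7 + 1.1·35 = 40.2; r = 38.2 − 40.2 = -2
x=40: ŷ = 1.7 + 1.1·40 = 45.7; r = 41.7 − 45.7 = -4
x=45: ŷ = 1.7 + 1.1·45 = 51.2; r = 50.2 − 51.2 = -1
x=50: ŷ = 1.7 + 1.1·50 = 56.7; r = 53.7 − 56.7 = -3
x=55: ŷ = 1.7 + 1.1·55 = 62.2; r = 67.2 − 62.2 = 5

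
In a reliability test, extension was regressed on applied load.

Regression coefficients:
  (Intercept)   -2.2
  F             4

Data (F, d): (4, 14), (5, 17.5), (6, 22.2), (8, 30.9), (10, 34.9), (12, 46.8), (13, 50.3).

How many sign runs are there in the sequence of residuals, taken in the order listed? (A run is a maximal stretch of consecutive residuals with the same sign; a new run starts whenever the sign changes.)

5 runs

F=4: d̂ = -2.2 + 4·4 = 13.8; r = 14 − 13.8 = 0.2
F=5: d̂ = -2.2 + 4·5 = 17.8; r = 17.5 − 17.8 = -0.3
F=6: d̂ = -2.2 + 4·6 = 21.8; r = 22.2 − 21.8 = 0.4
F=8: d̂ = -2.2 + 4·8 = 29.8; r = 30.9 − 29.8 = 1.1
F=10: d̂ = -2.2 + 4·10 = 37.8; r = 34.9 − 37.8 = -2.9
F=12: d̂ = -2.2 + 4·12 = 45.8; r = 46.8 − 45.8 = 1
F=13: d̂ = -2.2 + 4·13 = 49.8; r = 50.3 − 49.8 = 0.5
Signs: + − + + − + +
Runs: +×1, −×1, +×2, −×1, +×2 → 5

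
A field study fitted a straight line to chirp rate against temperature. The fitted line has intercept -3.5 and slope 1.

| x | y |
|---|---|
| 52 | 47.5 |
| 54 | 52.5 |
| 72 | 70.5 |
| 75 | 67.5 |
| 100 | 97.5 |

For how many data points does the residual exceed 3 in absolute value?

x=52: ŷ = -3.5 + 52 = 48.5; e = 47.5 − 48.5 = -1
x=54: ŷ = -3.5 + 54 = 50.5; e = 52.5 − 50.5 = 2
x=72: ŷ = -3.5 + 72 = 68.5; e = 70.5 − 68.5 = 2
x=75: ŷ = -3.5 + 75 = 71.5; e = 67.5 − 71.5 = -4
x=100: ŷ = -3.5 + 100 = 96.5; e = 97.5 − 96.5 = 1
|e| > 3: x=75 (|e|=4) → 1

1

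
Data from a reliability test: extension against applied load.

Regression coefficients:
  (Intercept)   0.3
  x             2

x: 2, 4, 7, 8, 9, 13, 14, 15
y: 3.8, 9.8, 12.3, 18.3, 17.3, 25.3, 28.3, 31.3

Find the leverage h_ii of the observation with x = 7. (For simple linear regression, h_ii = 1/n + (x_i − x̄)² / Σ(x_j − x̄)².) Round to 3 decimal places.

h = 0.151

x̄ = (2 + 4 + 7 + 8 + 9 + 13 + 14 + 15)/8 = 9
Σ(x − x̄)² = 49 + 25 + 4 + 1 + 0 + 16 + 25 + 36 = 156
h = 1/8 + (-2)²/156 = 0.125 + 0.025641 = 0.151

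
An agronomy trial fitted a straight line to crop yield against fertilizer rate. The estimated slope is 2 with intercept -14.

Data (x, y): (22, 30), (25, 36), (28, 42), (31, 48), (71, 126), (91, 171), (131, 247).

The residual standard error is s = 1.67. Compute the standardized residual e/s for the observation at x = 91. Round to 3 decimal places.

ŷ = -14 + 2·91 = 168
e = 171 − 168 = 3
e/s = 3 / 1.67 = 1.796

1.796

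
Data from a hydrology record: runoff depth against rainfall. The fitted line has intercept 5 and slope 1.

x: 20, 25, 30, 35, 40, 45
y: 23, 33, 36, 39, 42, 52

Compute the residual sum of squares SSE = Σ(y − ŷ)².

SSE = 28

x=20: ŷ = 5 + 20 = 25; e = 23 − 25 = -2
x=25: ŷ = 5 + 25 = 30; e = 33 − 30 = 3
x=30: ŷ = 5 + 30 = 35; e = 36 − 35 = 1
x=35: ŷ = 5 + 35 = 40; e = 39 − 40 = -1
x=40: ŷ = 5 + 40 = 45; e = 42 − 45 = -3
x=45: ŷ = 5 + 45 = 50; e = 52 − 50 = 2
SSE = 4 + 9 + 1 + 1 + 9 + 4 = 28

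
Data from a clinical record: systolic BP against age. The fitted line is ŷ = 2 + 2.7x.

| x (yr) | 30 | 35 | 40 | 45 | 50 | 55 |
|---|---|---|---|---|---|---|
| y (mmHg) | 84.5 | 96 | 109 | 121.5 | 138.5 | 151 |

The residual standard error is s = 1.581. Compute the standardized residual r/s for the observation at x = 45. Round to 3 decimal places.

ŷ = 2 + 2.7·45 = 123.5
r = 121.5 − 123.5 = -2
r/s = -2 / 1.581 = -1.265

-1.265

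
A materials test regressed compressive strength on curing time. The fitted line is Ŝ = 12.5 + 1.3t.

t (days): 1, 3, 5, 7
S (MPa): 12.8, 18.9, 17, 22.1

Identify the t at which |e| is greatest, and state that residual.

t = 3, e = 2.5

t=1: Ŝ = 12.5 + 1.3·1 = 13.8; e = 12.8 − 13.8 = -1
t=3: Ŝ = 12.5 + 1.3·3 = 16.4; e = 18.9 − 16.4 = 2.5
t=5: Ŝ = 12.5 + 1.3·5 = 19; e = 17 − 19 = -2
t=7: Ŝ = 12.5 + 1.3·7 = 21.6; e = 22.1 − 21.6 = 0.5
Largest |e| is 2.5 at t = 3, residual 2.5.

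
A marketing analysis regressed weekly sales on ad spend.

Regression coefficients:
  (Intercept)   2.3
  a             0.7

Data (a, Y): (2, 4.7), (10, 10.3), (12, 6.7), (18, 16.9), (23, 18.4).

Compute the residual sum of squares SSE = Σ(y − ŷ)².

SSE = 22

a=2: ŷ = 2.3 + 0.7·2 = 3.7; e = 4.7 − 3.7 = 1
a=10: ŷ = 2.3 + 0.7·10 = 9.3; e = 10.3 − 9.3 = 1
a=12: ŷ = 2.3 + 0.7·12 = 10.7; e = 6.7 − 10.7 = -4
a=18: ŷ = 2.3 + 0.7·18 = 14.9; e = 16.9 − 14.9 = 2
a=23: ŷ = 2.3 + 0.7·23 = 18.4; e = 18.4 − 18.4 = 0
SSE = 1 + 1 + 16 + 4 + 0 = 22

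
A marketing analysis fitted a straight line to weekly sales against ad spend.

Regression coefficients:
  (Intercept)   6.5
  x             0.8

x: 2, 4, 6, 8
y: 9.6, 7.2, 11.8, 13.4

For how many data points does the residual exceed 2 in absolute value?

x=2: ŷ = 6.5 + 0.8·2 = 8.1; r = 9.6 − 8.1 = 1.5
x=4: ŷ = 6.5 + 0.8·4 = 9.7; r = 7.2 − 9.7 = -2.5
x=6: ŷ = 6.5 + 0.8·6 = 11.3; r = 11.8 − 11.3 = 0.5
x=8: ŷ = 6.5 + 0.8·8 = 12.9; r = 13.4 − 12.9 = 0.5
|r| > 2: x=4 (|r|=2.5) → 1

1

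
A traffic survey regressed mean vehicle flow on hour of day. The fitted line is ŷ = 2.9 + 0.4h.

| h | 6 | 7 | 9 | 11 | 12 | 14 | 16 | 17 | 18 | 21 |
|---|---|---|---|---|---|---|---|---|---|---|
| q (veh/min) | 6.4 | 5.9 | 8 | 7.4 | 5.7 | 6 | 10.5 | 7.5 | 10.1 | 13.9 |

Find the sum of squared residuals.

SSE = 26.8

h=6: ŷ = 2.9 + 0.4·6 = 5.3; e = 6.4 − 5.3 = 1.1
h=7: ŷ = 2.9 + 0.4·7 = 5.7; e = 5.9 − 5.7 = 0.2
h=9: ŷ = 2.9 + 0.4·9 = 6.5; e = 8 − 6.5 = 1.5
h=11: ŷ = 2.9 + 0.4·11 = 7.3; e = 7.4 − 7.3 = 0.1
h=12: ŷ = 2.9 + 0.4·12 = 7.7; e = 5.7 − 7.7 = -2
h=14: ŷ = 2.9 + 0.4·14 = 8.5; e = 6 − 8.5 = -2.5
h=16: ŷ = 2.9 + 0.4·16 = 9.3; e = 10.5 − 9.3 = 1.2
h=17: ŷ = 2.9 + 0.4·17 = 9.7; e = 7.5 − 9.7 = -2.2
h=18: ŷ = 2.9 + 0.4·18 = 10.1; e = 10.1 − 10.1 = 0
h=21: ŷ = 2.9 + 0.4·21 = 11.3; e = 13.9 − 11.3 = 2.6
SSE = 1.21 + 0.04 + 2.25 + 0.01 + 4 + 6.25 + 1.44 + 4.84 + 0 + 6.76 = 26.8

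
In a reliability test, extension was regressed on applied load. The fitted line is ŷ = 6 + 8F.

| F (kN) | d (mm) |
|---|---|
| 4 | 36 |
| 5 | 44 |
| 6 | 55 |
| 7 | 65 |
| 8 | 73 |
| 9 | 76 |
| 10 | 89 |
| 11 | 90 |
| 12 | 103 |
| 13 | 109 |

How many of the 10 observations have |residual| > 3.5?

F=4: ŷ = 6 + 8·4 = 38; r = 36 − 38 = -2
F=5: ŷ = 6 + 8·5 = 46; r = 44 − 46 = -2
F=6: ŷ = 6 + 8·6 = 54; r = 55 − 54 = 1
F=7: ŷ = 6 + 8·7 = 62; r = 65 − 62 = 3
F=8: ŷ = 6 + 8·8 = 70; r = 73 − 70 = 3
F=9: ŷ = 6 + 8·9 = 78; r = 76 − 78 = -2
F=10: ŷ = 6 + 8·10 = 86; r = 89 − 86 = 3
F=11: ŷ = 6 + 8·11 = 94; r = 90 − 94 = -4
F=12: ŷ = 6 + 8·12 = 102; r = 103 − 102 = 1
F=13: ŷ = 6 + 8·13 = 110; r = 109 − 110 = -1
|r| > 3.5: F=11 (|r|=4) → 1

1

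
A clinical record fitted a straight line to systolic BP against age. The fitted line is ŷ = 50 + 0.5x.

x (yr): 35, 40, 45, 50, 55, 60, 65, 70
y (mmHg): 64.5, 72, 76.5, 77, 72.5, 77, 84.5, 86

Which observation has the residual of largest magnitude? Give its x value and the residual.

x=35: ŷ = 50 + 0.5·35 = 67.5; r = 64.5 − 67.5 = -3
x=40: ŷ = 50 + 0.5·40 = 70; r = 72 − 70 = 2
x=45: ŷ = 50 + 0.5·45 = 72.5; r = 76.5 − 72.5 = 4
x=50: ŷ = 50 + 0.5·50 = 75; r = 77 − 75 = 2
x=55: ŷ = 50 + 0.5·55 = 77.5; r = 72.5 − 77.5 = -5
x=60: ŷ = 50 + 0.5·60 = 80; r = 77 − 80 = -3
x=65: ŷ = 50 + 0.5·65 = 82.5; r = 84.5 − 82.5 = 2
x=70: ŷ = 50 + 0.5·70 = 85; r = 86 − 85 = 1
Largest |r| is 5 at x = 55, residual -5.

x = 55, r = -5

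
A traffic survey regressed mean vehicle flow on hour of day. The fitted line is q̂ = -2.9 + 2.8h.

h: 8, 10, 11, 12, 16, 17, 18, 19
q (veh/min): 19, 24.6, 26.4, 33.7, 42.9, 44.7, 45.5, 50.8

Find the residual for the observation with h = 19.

r = 0.5

q̂ = -2.9 + 2.8·19 = 50.3
r = 50.8 − 50.3 = 0.5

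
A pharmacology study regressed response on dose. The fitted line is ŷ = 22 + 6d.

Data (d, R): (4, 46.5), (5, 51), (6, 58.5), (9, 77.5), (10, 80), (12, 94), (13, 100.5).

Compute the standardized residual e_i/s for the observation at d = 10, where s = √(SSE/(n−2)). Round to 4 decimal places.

-1.5811

d=4: ŷ = 22 + 6·4 = 46; e = 46.5 − 46 = 0.5
d=5: ŷ = 22 + 6·5 = 52; e = 51 − 52 = -1
d=6: ŷ = 22 + 6·6 = 58; e = 58.5 − 58 = 0.5
d=9: ŷ = 22 + 6·9 = 76; e = 77.5 − 76 = 1.5
d=10: ŷ = 22 + 6·10 = 82; e = 80 − 82 = -2
d=12: ŷ = 22 + 6·12 = 94; e = 94 − 94 = 0
d=13: ŷ = 22 + 6·13 = 100; e = 100.5 − 100 = 0.5
SSE = 0.25 + 1 + 0.25 + 2.25 + 4 + 0 + 0.25 = 8
s = √(8/5) = 1.26491
e/s = -2 / 1.26491 = -1.5811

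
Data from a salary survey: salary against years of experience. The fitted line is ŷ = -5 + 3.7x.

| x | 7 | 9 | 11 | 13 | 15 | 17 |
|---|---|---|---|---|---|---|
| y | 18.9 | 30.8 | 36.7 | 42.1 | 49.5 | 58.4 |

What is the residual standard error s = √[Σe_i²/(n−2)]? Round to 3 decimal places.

s = 1.837

x=7: ŷ = -5 + 3.7·7 = 20.9; e = 18.9 − 20.9 = -2
x=9: ŷ = -5 + 3.7·9 = 28.3; e = 30.8 − 28.3 = 2.5
x=11: ŷ = -5 + 3.7·11 = 35.7; e = 36.7 − 35.7 = 1
x=13: ŷ = -5 + 3.7·13 = 43.1; e = 42.1 − 43.1 = -1
x=15: ŷ = -5 + 3.7·15 = 50.5; e = 49.5 − 50.5 = -1
x=17: ŷ = -5 + 3.7·17 = 57.9; e = 58.4 − 57.9 = 0.5
SSE = 4 + 6.25 + 1 + 1 + 1 + 0.25 = 13.5
s = √(13.5/4) = √3.375 ≈ 1.837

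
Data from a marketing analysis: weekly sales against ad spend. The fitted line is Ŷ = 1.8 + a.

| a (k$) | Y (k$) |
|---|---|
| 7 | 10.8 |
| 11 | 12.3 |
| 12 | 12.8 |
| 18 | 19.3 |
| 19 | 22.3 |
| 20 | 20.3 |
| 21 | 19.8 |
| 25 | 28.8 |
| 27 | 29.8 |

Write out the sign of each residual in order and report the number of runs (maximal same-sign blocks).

5 runs

a=7: Ŷ = 1.8 + 7 = 8.8; r = 10.8 − 8.8 = 2
a=11: Ŷ = 1.8 + 11 = 12.8; r = 12.3 − 12.8 = -0.5
a=12: Ŷ = 1.8 + 12 = 13.8; r = 12.8 − 13.8 = -1
a=18: Ŷ = 1.8 + 18 = 19.8; r = 19.3 − 19.8 = -0.5
a=19: Ŷ = 1.8 + 19 = 20.8; r = 22.3 − 20.8 = 1.5
a=20: Ŷ = 1.8 + 20 = 21.8; r = 20.3 − 21.8 = -1.5
a=21: Ŷ = 1.8 + 21 = 22.8; r = 19.8 − 22.8 = -3
a=25: Ŷ = 1.8 + 25 = 26.8; r = 28.8 − 26.8 = 2
a=27: Ŷ = 1.8 + 27 = 28.8; r = 29.8 − 28.8 = 1
Signs: + − − − + − − + +
Runs: +×1, −×3, +×1, −×2, +×2 → 5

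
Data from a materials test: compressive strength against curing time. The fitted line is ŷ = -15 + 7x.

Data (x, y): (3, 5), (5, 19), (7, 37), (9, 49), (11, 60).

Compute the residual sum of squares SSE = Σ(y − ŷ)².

x=3: ŷ = -15 + 7·3 = 6; r = 5 − 6 = -1
x=5: ŷ = -15 + 7·5 = 20; r = 19 − 20 = -1
x=7: ŷ = -15 + 7·7 = 34; r = 37 − 34 = 3
x=9: ŷ = -15 + 7·9 = 48; r = 49 − 48 = 1
x=11: ŷ = -15 + 7·11 = 62; r = 60 − 62 = -2
SSE = 1 + 1 + 9 + 1 + 4 = 16

SSE = 16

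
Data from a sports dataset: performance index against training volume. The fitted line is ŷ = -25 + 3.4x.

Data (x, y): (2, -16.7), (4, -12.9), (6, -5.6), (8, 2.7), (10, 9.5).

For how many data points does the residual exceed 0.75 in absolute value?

3

x=2: ŷ = -25 + 3.4·2 = -18.2; r = -16.7 − (-18.2) = 1.5
x=4: ŷ = -25 + 3.4·4 = -11.4; r = -12.9 − (-11.4) = -1.5
x=6: ŷ = -25 + 3.4·6 = -4.6; r = -5.6 − (-4.6) = -1
x=8: ŷ = -25 + 3.4·8 = 2.2; r = 2.7 − 2.2 = 0.5
x=10: ŷ = -25 + 3.4·10 = 9; r = 9.5 − 9 = 0.5
|r| > 0.75: x=2 (|r|=1.5), x=4 (|r|=1.5), x=6 (|r|=1) → 3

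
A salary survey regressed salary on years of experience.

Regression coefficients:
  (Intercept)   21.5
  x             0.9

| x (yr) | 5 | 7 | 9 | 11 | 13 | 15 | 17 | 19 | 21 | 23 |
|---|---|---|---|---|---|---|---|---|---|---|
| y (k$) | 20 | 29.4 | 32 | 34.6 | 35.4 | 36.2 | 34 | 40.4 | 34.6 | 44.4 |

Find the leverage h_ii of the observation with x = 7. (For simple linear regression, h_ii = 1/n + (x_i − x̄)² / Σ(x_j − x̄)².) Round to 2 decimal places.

h = 0.25

x̄ = (5 + 7 + 9 + 11 + 13 + 15 + 17 + 19 + 21 + 23)/10 = 14
Σ(x − x̄)² = 81 + 49 + 25 + 9 + 1 + 1 + 9 + 25 + 49 + 81 = 330
h = 1/10 + (-7)²/330 = 0.1 + 0.148485 = 0.25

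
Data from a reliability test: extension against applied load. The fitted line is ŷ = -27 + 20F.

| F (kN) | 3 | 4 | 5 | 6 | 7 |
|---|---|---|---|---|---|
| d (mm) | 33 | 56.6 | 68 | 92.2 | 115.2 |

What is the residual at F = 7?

ŷ = -27 + 20·7 = 113
e = 115.2 − 113 = 2.2

e = 2.2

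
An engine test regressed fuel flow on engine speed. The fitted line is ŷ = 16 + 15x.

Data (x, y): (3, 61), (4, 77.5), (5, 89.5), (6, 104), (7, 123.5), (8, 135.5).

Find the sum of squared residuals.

x=3: ŷ = 16 + 15·3 = 61; e = 61 − 61 = 0
x=4: ŷ = 16 + 15·4 = 76; e = 77.5 − 76 = 1.5
x=5: ŷ = 16 + 15·5 = 91; e = 89.5 − 91 = -1.5
x=6: ŷ = 16 + 15·6 = 106; e = 104 − 106 = -2
x=7: ŷ = 16 + 15·7 = 121; e = 123.5 − 121 = 2.5
x=8: ŷ = 16 + 15·8 = 136; e = 135.5 − 136 = -0.5
SSE = 0 + 2.25 + 2.25 + 4 + 6.25 + 0.25 = 15

SSE = 15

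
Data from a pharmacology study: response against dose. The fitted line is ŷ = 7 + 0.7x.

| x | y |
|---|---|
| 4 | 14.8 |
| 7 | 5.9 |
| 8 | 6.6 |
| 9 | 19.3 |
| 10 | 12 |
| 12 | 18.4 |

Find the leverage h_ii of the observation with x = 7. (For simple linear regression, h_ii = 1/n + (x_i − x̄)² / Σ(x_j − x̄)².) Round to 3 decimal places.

h = 0.214

x̄ = (4 + 7 + 8 + 9 + 10 + 12)/6 = 8.33333
Σ(x − x̄)² = 18.7778 + 1.77778 + 0.111111 + 0.444444 + 2.77778 + 13.4444 = 37.3333
h = 1/6 + (-1.33333)²/37.3333 = 0.166667 + 0.047619 = 0.214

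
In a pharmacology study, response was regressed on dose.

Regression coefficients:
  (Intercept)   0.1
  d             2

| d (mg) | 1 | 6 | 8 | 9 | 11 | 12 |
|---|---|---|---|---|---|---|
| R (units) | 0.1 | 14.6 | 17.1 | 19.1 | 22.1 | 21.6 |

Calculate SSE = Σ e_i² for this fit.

d=1: R̂ = 0.1 + 2·1 = 2.1; e = 0.1 − 2.1 = -2
d=6: R̂ = 0.1 + 2·6 = 12.1; e = 14.6 − 12.1 = 2.5
d=8: R̂ = 0.1 + 2·8 = 16.1; e = 17.1 − 16.1 = 1
d=9: R̂ = 0.1 + 2·9 = 18.1; e = 19.1 − 18.1 = 1
d=11: R̂ = 0.1 + 2·11 = 22.1; e = 22.1 − 22.1 = 0
d=12: R̂ = 0.1 + 2·12 = 24.1; e = 21.6 − 24.1 = -2.5
SSE = 4 + 6.25 + 1 + 1 + 0 + 6.25 = 18.5

SSE = 18.5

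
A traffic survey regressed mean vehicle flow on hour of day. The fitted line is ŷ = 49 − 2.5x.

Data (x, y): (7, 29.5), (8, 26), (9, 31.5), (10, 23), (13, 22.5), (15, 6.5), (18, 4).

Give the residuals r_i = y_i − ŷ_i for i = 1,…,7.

x=7: ŷ = 49 − 2.5·7 = 31.5; r = 29.5 − 31.5 = -2
x=8: ŷ = 49 − 2.5·8 = 29; r = 26 − 29 = -3
x=9: ŷ = 49 − 2.5·9 = 26.5; r = 31.5 − 26.5 = 5
x=10: ŷ = 49 − 2.5·10 = 24; r = 23 − 24 = -1
x=13: ŷ = 49 − 2.5·13 = 16.5; r = 22.5 − 16.5 = 6
x=15: ŷ = 49 − 2.5·15 = 11.5; r = 6.5 − 11.5 = -5
x=18: ŷ = 49 − 2.5·18 = 4; r = 4 − 4 = 0

-2, -3, 5, -1, 6, -5, 0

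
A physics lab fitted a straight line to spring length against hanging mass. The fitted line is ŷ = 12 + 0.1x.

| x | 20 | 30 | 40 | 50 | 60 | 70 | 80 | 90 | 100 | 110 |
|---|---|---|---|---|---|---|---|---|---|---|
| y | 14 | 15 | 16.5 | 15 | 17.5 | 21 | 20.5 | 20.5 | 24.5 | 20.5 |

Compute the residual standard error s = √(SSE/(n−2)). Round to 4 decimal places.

x=20: ŷ = 12 + 0.1·20 = 14; e = 14 − 14 = 0
x=30: ŷ = 12 + 0.1·30 = 15; e = 15 − 15 = 0
x=40: ŷ = 12 + 0.1·40 = 16; e = 16.5 − 16 = 0.5
x=50: ŷ = 12 + 0.1·50 = 17; e = 15 − 17 = -2
x=60: ŷ = 12 + 0.1·60 = 18; e = 17.5 − 18 = -0.5
x=70: ŷ = 12 + 0.1·70 = 19; e = 21 − 19 = 2
x=80: ŷ = 12 + 0.1·80 = 20; e = 20.5 − 20 = 0.5
x=90: ŷ = 12 + 0.1·90 = 21; e = 20.5 − 21 = -0.5
x=100: ŷ = 12 + 0.1·100 = 22; e = 24.5 − 22 = 2.5
x=110: ŷ = 12 + 0.1·110 = 23; e = 20.5 − 23 = -2.5
SSE = 0 + 0 + 0.25 + 4 + 0.25 + 4 + 0.25 + 0.25 + 6.25 + 6.25 = 21.5
s = √(21.5/8) = √2.6875 ≈ 1.6394

s = 1.6394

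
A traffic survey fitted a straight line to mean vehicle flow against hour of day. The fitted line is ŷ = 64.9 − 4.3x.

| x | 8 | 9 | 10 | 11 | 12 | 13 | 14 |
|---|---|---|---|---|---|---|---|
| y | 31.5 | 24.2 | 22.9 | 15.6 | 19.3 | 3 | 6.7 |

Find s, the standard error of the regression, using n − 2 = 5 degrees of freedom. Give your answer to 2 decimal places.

x=8: ŷ = 64.9 − 4.3·8 = 30.5; e = 31.5 − 30.5 = 1
x=9: ŷ = 64.9 − 4.3·9 = 26.2; e = 24.2 − 26.2 = -2
x=10: ŷ = 64.9 − 4.3·10 = 21.9; e = 22.9 − 21.9 = 1
x=11: ŷ = 64.9 − 4.3·11 = 17.6; e = 15.6 − 17.6 = -2
x=12: ŷ = 64.9 − 4.3·12 = 13.3; e = 19.3 − 13.3 = 6
x=13: ŷ = 64.9 − 4.3·13 = 9; e = 3 − 9 = -6
x=14: ŷ = 64.9 − 4.3·14 = 4.7; e = 6.7 − 4.7 = 2
SSE = 1 + 4 + 1 + 4 + 36 + 36 + 4 = 86
s = √(86/5) = √17.2 ≈ 4.15

s = 4.15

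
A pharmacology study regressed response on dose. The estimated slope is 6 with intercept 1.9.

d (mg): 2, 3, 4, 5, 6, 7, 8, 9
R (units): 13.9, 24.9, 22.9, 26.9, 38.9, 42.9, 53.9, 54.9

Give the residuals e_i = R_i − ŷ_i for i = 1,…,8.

d=2: ŷ = 1.9 + 6·2 = 13.9; e = 13.9 − 13.9 = 0
d=3: ŷ = 1.9 + 6·3 = 19.9; e = 24.9 − 19.9 = 5
d=4: ŷ = 1.9 + 6·4 = 25.9; e = 22.9 − 25.9 = -3
d=5: ŷ = 1.9 + 6·5 = 31.9; e = 26.9 − 31.9 = -5
d=6: ŷ = 1.9 + 6·6 = 37.9; e = 38.9 − 37.9 = 1
d=7: ŷ = 1.9 + 6·7 = 43.9; e = 42.9 − 43.9 = -1
d=8: ŷ = 1.9 + 6·8 = 49.9; e = 53.9 − 49.9 = 4
d=9: ŷ = 1.9 + 6·9 = 55.9; e = 54.9 − 55.9 = -1

0, 5, -3, -5, 1, -1, 4, -1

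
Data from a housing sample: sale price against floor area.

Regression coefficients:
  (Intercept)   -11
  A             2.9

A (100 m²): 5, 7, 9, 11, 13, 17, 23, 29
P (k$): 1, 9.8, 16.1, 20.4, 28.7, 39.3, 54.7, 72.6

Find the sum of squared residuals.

SSE = 14

A=5: P̂ = -11 + 2.9·5 = 3.5; r = 1 − 3.5 = -2.5
A=7: P̂ = -11 + 2.9·7 = 9.3; r = 9.8 − 9.3 = 0.5
A=9: P̂ = -11 + 2.9·9 = 15.1; r = 16.1 − 15.1 = 1
A=11: P̂ = -11 + 2.9·11 = 20.9; r = 20.4 − 20.9 = -0.5
A=13: P̂ = -11 + 2.9·13 = 26.7; r = 28.7 − 26.7 = 2
A=17: P̂ = -11 + 2.9·17 = 38.3; r = 39.3 − 38.3 = 1
A=23: P̂ = -11 + 2.9·23 = 55.7; r = 54.7 − 55.7 = -1
A=29: P̂ = -11 + 2.9·29 = 73.1; r = 72.6 − 73.1 = -0.5
SSE = 6.25 + 0.25 + 1 + 0.25 + 4 + 1 + 1 + 0.25 = 14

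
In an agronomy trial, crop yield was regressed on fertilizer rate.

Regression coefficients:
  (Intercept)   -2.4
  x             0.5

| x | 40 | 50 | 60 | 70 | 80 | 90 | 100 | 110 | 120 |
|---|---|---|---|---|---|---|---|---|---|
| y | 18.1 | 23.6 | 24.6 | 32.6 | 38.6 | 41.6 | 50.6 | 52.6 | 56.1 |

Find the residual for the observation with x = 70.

ŷ = -2.4 + 0.5·70 = 32.6
r = 32.6 − 32.6 = 0

r = 0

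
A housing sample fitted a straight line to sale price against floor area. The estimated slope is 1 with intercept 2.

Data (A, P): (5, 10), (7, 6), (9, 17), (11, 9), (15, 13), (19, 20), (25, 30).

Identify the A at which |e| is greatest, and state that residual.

A = 9, e = 6

A=5: ŷ = 2 + 5 = 7; e = 10 − 7 = 3
A=7: ŷ = 2 + 7 = 9; e = 6 − 9 = -3
A=9: ŷ = 2 + 9 = 11; e = 17 − 11 = 6
A=11: ŷ = 2 + 11 = 13; e = 9 − 13 = -4
A=15: ŷ = 2 + 15 = 17; e = 13 − 17 = -4
A=19: ŷ = 2 + 19 = 21; e = 20 − 21 = -1
A=25: ŷ = 2 + 25 = 27; e = 30 − 27 = 3
Largest |e| is 6 at A = 9, residual 6.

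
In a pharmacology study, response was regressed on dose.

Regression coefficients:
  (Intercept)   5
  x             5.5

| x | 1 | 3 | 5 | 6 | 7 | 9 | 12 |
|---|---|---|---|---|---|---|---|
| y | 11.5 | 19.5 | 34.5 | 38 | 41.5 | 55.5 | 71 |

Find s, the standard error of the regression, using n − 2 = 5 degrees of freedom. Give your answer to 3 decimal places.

s = 1.673

x=1: ŷ = 5 + 5.5·1 = 10.5; r = 11.5 − 10.5 = 1
x=3: ŷ = 5 + 5.5·3 = 21.5; r = 19.5 − 21.5 = -2
x=5: ŷ = 5 + 5.5·5 = 32.5; r = 34.5 − 32.5 = 2
x=6: ŷ = 5 + 5.5·6 = 38; r = 38 − 38 = 0
x=7: ŷ = 5 + 5.5·7 = 43.5; r = 41.5 − 43.5 = -2
x=9: ŷ = 5 + 5.5·9 = 54.5; r = 55.5 − 54.5 = 1
x=12: ŷ = 5 + 5.5·12 = 71; r = 71 − 71 = 0
SSE = 1 + 4 + 4 + 0 + 4 + 1 + 0 = 14
s = √(14/5) = √2.8 ≈ 1.673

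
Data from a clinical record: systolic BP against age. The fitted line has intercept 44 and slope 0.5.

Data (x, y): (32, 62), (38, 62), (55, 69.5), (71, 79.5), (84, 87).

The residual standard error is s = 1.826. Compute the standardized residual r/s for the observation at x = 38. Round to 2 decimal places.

ŷ = 44 + 0.5·38 = 63
r = 62 − 63 = -1
r/s = -1 / 1.826 = -0.55

-0.55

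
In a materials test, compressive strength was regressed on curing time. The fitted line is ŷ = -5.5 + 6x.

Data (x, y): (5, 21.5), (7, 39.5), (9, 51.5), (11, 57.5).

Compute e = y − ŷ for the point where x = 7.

e = 3

ŷ = -5.5 + 6·7 = 36.5
e = 39.5 − 36.5 = 3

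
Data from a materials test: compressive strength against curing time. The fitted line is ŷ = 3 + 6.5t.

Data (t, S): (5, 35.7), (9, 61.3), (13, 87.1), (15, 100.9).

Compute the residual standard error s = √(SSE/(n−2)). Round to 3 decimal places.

s = 0.447

t=5: ŷ = 3 + 6.5·5 = 35.5; r = 35.7 − 35.5 = 0.2
t=9: ŷ = 3 + 6.5·9 = 61.5; r = 61.3 − 61.5 = -0.2
t=13: ŷ = 3 + 6.5·13 = 87.5; r = 87.1 − 87.5 = -0.4
t=15: ŷ = 3 + 6.5·15 = 100.5; r = 100.9 − 100.5 = 0.4
SSE = 0.04 + 0.04 + 0.16 + 0.16 = 0.4
s = √(0.4/2) = √0.2 ≈ 0.447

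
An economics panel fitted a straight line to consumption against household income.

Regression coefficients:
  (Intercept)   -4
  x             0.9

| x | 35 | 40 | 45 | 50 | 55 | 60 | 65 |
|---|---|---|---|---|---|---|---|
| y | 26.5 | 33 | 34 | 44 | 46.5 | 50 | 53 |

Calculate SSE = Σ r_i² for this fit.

SSE = 20.5

x=35: ŷ = -4 + 0.9·35 = 27.5; r = 26.5 − 27.5 = -1
x=40: ŷ = -4 + 0.9·40 = 32; r = 33 − 32 = 1
x=45: ŷ = -4 + 0.9·45 = 36.5; r = 34 − 36.5 = -2.5
x=50: ŷ = -4 + 0.9·50 = 41; r = 44 − 41 = 3
x=55: ŷ = -4 + 0.9·55 = 45.5; r = 46.5 − 45.5 = 1
x=60: ŷ = -4 + 0.9·60 = 50; r = 50 − 50 = 0
x=65: ŷ = -4 + 0.9·65 = 54.5; r = 53 − 54.5 = -1.5
SSE = 1 + 1 + 6.25 + 9 + 1 + 0 + 2.25 = 20.5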